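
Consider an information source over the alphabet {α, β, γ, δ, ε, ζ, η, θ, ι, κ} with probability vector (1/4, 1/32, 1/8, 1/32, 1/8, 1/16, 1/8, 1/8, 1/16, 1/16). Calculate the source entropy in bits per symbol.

Each probability is a power of 1/2, so log₂(1/p) is an integer.
H = Σ p·log₂(1/p) = 1/4·2 + 1/32·5 + 1/8·3 + 1/32·5 + 1/8·3 + 1/16·4 + 1/8·3 + 1/8·3 + 1/16·4 + 1/16·4 = 3.0625 bits.

3.0625 bits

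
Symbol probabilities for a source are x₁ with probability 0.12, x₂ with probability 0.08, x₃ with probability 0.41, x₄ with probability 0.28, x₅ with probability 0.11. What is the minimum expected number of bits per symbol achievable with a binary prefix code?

Repeatedly combine the two least-probable nodes; the expected code length is the sum of the merged weights.
merge 2/25 + 11/100 → 19/100
merge 3/25 + 19/100 → 31/100
merge 7/25 + 31/100 → 59/100
merge 41/100 + 59/100 → 1
L = 19/100 + 31/100 + 59/100 + 1 = 209/100 = 2.09 bits/symbol.

2.09 bits/symbol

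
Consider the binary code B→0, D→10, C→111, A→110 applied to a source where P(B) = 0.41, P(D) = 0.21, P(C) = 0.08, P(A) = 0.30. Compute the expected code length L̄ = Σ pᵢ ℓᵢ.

1.97 bits/symbol

L̄ = Σ pᵢ·ℓᵢ = 0.41·1 + 0.21·2 + 0.08·3 + 0.30·3 = 1.97 bits/symbol.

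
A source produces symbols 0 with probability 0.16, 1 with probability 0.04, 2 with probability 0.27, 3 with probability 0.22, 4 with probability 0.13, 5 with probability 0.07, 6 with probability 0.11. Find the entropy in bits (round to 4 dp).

2.6009 bits

H = −Σ pᵢ log₂ pᵢ.
−0.16·log₂(0.16) = 0.4230
−0.04·log₂(0.04) = 0.1858
−0.27·log₂(0.27) = 0.5100
−0.22·log₂(0.22) = 0.4806
−0.13·log₂(0.13) = 0.3826
−0.07·log₂(0.07) = 0.2686
−0.11·log₂(0.11) = 0.3503
Sum ≈ 2.6009 → 2.6009 bits.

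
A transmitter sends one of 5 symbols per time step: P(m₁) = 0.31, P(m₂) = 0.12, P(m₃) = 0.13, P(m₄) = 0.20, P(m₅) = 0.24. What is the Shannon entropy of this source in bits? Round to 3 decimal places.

2.232 bits

H = −Σ pᵢ log₂ pᵢ.
−0.31·log₂(0.31) = 0.5238
−0.12·log₂(0.12) = 0.3671
−0.13·log₂(0.13) = 0.3826
−0.20·log₂(0.20) = 0.4644
−0.24·log₂(0.24) = 0.4941
Sum ≈ 2.2320 → 2.232 bits.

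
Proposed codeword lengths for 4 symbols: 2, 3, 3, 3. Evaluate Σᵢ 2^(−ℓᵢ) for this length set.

0.625

With common denominator 2^3 = 8: Σ 2^(−ℓᵢ) = 2/8 + 1/8 + 1/8 + 1/8 = 5/8 = 0.625.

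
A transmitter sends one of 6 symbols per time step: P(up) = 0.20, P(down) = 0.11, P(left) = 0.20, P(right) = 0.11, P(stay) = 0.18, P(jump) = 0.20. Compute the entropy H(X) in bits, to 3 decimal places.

2.539 bits

H = −Σ pᵢ log₂ pᵢ.
−0.20·log₂(0.20) = 0.4644
−0.11·log₂(0.11) = 0.3503
−0.20·log₂(0.20) = 0.4644
−0.11·log₂(0.11) = 0.3503
−0.18·log₂(0.18) = 0.4453
−0.20·log₂(0.20) = 0.4644
Sum ≈ 2.5390 → 2.539 bits.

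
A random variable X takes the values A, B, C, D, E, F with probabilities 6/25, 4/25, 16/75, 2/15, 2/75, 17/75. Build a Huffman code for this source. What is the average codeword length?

Repeatedly combine the two least-probable nodes; the expected code length is the sum of the merged weights.
merge 2/75 + 2/15 → 4/25
merge 4/25 + 4/25 → 8/25
merge 16/75 + 17/75 → 11/25
merge 6/25 + 8/25 → 14/25
merge 11/25 + 14/25 → 1
L = 4/25 + 8/25 + 11/25 + 14/25 + 1 = 62/25 = 2.48 bits/symbol.

2.48 bits/symbol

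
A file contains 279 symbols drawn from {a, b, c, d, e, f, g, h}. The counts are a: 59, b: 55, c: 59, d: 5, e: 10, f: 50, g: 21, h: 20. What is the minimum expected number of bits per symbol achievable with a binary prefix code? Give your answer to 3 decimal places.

Probabilities are the counts divided by 279.
Repeatedly combine the two least-probable nodes; the expected code length is the sum of the merged weights.
merge 5/279 + 10/279 → 5/93
merge 5/93 + 20/279 → 35/279
merge 7/93 + 35/279 → 56/279
merge 50/279 + 55/279 → 35/93
merge 56/279 + 59/279 → 115/279
merge 59/279 + 35/93 → 164/279
merge 115/279 + 164/279 → 1
L = 5/93 + 35/279 + 56/279 + 35/93 + 115/279 + 164/279 + 1 = 769/279 ≈ 2.756 bits/symbol.

2.756 bits/symbol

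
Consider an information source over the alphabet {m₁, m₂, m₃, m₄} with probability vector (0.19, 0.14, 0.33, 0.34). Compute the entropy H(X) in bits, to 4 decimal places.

H = −Σ pᵢ log₂ pᵢ.
−0.19·log₂(0.19) = 0.4552
−0.14·log₂(0.14) = 0.3971
−0.33·log₂(0.33) = 0.5278
−0.34·log₂(0.34) = 0.5292
Sum ≈ 1.9093 → 1.9093 bits.

1.9093 bits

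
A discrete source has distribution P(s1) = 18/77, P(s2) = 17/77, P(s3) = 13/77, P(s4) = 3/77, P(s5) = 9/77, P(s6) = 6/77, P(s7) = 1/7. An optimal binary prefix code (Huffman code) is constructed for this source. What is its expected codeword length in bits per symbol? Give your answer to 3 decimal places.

Repeatedly combine the two least-probable nodes; the expected code length is the sum of the merged weights.
merge 3/77 + 6/77 → 9/77
merge 9/77 + 9/77 → 18/77
merge 1/7 + 13/77 → 24/77
merge 17/77 + 18/77 → 5/11
merge 18/77 + 24/77 → 6/11
merge 5/11 + 6/11 → 1
L = 9/77 + 18/77 + 24/77 + 5/11 + 6/11 + 1 = 205/77 ≈ 2.662 bits/symbol.

2.662 bits/symbol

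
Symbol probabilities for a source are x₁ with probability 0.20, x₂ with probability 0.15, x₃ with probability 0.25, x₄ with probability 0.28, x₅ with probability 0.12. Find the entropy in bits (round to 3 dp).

H = −Σ pᵢ log₂ pᵢ.
−0.20·log₂(0.20) = 0.4644
−0.15·log₂(0.15) = 0.4105
−0.25·log₂(0.25) = 0.5000
−0.28·log₂(0.28) = 0.5142
−0.12·log₂(0.12) = 0.3671
Sum ≈ 2.2562 → 2.256 bits.

2.256 bits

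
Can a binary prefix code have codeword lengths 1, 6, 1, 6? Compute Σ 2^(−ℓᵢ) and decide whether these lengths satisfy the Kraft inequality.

With common denominator 2^6 = 64: Σ 2^(−ℓᵢ) = 32/64 + 1/64 + 32/64 + 1/64 = 66/64 = 1.03125.
Kraft's inequality requires Σ ≤ 1; here Σ = 1.03125 > 1, so no such prefix code exists.

1.03125; no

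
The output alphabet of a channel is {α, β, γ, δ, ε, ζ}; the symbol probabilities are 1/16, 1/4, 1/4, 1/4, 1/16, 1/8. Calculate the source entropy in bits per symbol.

Each probability is a power of 1/2, so log₂(1/p) is an integer.
H = Σ p·log₂(1/p) = 1/16·4 + 1/4·2 + 1/4·2 + 1/4·2 + 1/16·4 + 1/8·3 = 2.375 bits.

2.375 bits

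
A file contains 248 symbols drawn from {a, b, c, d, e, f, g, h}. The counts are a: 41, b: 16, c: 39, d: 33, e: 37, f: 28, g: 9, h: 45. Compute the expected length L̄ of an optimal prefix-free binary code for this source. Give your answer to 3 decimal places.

2.919 bits/symbol

Probabilities are the counts divided by 248.
Repeatedly combine the two least-probable nodes; the expected code length is the sum of the merged weights.
merge 9/248 + 2/31 → 25/248
merge 25/248 + 7/62 → 53/248
merge 33/248 + 37/248 → 35/124
merge 39/248 + 41/248 → 10/31
merge 45/248 + 53/248 → 49/124
merge 35/124 + 10/31 → 75/124
merge 49/124 + 75/124 → 1
L = 25/248 + 53/248 + 35/124 + 10/31 + 49/124 + 75/124 + 1 = 181/62 ≈ 2.919 bits/symbol.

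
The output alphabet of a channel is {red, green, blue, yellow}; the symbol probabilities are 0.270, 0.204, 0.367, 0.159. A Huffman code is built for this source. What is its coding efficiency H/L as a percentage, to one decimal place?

Entropy H = −Σ p log₂ p ≈ 1.9304 bits.
Huffman merges: 159/1000+51/250→363/1000; 27/100+363/1000→633/1000; 367/1000+633/1000→1. L = 499/250 ≈ 1.9960.
Efficiency = H/L = 1.9304/1.9960 = 96.7%.

96.7%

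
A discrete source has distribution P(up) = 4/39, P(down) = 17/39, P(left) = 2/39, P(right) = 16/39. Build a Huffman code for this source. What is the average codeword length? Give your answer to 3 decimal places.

1.718 bits/symbol

Repeatedly combine the two least-probable nodes; the expected code length is the sum of the merged weights.
merge 2/39 + 4/39 → 2/13
merge 2/13 + 16/39 → 22/39
merge 17/39 + 22/39 → 1
L = 2/13 + 22/39 + 1 = 67/39 ≈ 1.718 bits/symbol.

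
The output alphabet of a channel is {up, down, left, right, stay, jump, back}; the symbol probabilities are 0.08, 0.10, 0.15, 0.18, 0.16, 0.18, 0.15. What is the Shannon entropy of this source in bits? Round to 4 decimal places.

2.7584 bits

H = −Σ pᵢ log₂ pᵢ.
−0.08·log₂(0.08) = 0.2915
−0.10·log₂(0.10) = 0.3322
−0.15·log₂(0.15) = 0.4105
−0.18·log₂(0.18) = 0.4453
−0.16·log₂(0.16) = 0.4230
−0.18·log₂(0.18) = 0.4453
−0.15·log₂(0.15) = 0.4105
Sum ≈ 2.7584 → 2.7584 bits.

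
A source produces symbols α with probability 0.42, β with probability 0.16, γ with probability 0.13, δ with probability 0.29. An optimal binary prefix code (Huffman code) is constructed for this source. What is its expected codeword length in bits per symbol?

1.87 bits/symbol

Repeatedly combine the two least-probable nodes; the expected code length is the sum of the merged weights.
merge 13/100 + 4/25 → 29/100
merge 29/100 + 29/100 → 29/50
merge 21/50 + 29/50 → 1
L = 29/100 + 29/50 + 1 = 187/100 = 1.87 bits/symbol.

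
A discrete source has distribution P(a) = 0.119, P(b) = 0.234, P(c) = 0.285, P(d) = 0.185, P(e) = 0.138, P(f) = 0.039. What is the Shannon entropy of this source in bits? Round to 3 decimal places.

2.399 bits

H = −Σ pᵢ log₂ pᵢ.
−0.119·log₂(0.119) = 0.3654
−0.234·log₂(0.234) = 0.4903
−0.285·log₂(0.285) = 0.5161
−0.185·log₂(0.185) = 0.4504
−0.138·log₂(0.138) = 0.3943
−0.039·log₂(0.039) = 0.1825
Sum ≈ 2.3991 → 2.399 bits.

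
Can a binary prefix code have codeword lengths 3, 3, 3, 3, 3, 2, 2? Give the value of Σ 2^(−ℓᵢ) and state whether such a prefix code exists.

With common denominator 2^3 = 8: Σ 2^(−ℓᵢ) = 1/8 + 1/8 + 1/8 + 1/8 + 1/8 + 2/8 + 2/8 = 9/8 = 1.125.
Kraft's inequality requires Σ ≤ 1; here Σ = 1.125 > 1, so no such prefix code exists.

1.125; no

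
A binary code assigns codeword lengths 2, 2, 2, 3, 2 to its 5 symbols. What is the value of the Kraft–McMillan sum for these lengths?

With common denominator 2^3 = 8: Σ 2^(−ℓᵢ) = 2/8 + 2/8 + 2/8 + 1/8 + 2/8 = 9/8 = 1.125.

1.125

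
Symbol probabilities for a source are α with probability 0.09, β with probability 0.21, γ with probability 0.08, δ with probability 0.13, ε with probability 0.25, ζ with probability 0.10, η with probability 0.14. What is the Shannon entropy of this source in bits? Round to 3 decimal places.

H = −Σ pᵢ log₂ pᵢ.
−0.09·log₂(0.09) = 0.3127
−0.21·log₂(0.21) = 0.4728
−0.08·log₂(0.08) = 0.2915
−0.13·log₂(0.13) = 0.3826
−0.25·log₂(0.25) = 0.5000
−0.10·log₂(0.10) = 0.3322
−0.14·log₂(0.14) = 0.3971
Sum ≈ 2.6889 → 2.689 bits.

2.689 bits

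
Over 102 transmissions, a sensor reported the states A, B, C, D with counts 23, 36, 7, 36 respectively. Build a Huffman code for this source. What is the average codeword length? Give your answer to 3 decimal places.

1.941 bits/symbol

Probabilities are the counts divided by 102.
Repeatedly combine the two least-probable nodes; the expected code length is the sum of the merged weights.
merge 7/102 + 23/102 → 5/17
merge 5/17 + 6/17 → 11/17
merge 6/17 + 11/17 → 1
L = 5/17 + 11/17 + 1 = 33/17 ≈ 1.941 bits/symbol.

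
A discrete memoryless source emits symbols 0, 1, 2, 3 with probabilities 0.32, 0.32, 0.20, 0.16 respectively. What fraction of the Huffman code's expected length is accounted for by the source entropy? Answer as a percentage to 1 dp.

97.0%

Entropy H = −Σ p log₂ p ≈ 1.9395 bits.
Huffman merges: 4/25+1/5→9/25; 8/25+8/25→16/25; 9/25+16/25→1. L = 2 ≈ 2.0000.
Efficiency = H/L = 1.9395/2.0000 = 97.0%.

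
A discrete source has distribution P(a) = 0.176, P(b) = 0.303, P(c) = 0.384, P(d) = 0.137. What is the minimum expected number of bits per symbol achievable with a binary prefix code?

Repeatedly combine the two least-probable nodes; the expected code length is the sum of the merged weights.
merge 137/1000 + 22/125 → 313/1000
merge 303/1000 + 313/1000 → 77/125
merge 48/125 + 77/125 → 1
L = 313/1000 + 77/125 + 1 = 1929/1000 = 1.929 bits/symbol.

1.929 bits/symbol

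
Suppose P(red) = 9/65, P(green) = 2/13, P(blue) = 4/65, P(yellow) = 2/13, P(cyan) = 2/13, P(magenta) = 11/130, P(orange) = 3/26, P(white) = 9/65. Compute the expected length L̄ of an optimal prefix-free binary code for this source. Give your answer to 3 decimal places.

2.992 bits/symbol

Repeatedly combine the two least-probable nodes; the expected code length is the sum of the merged weights.
merge 4/65 + 11/130 → 19/130
merge 3/26 + 9/65 → 33/130
merge 9/65 + 19/130 → 37/130
merge 2/13 + 2/13 → 4/13
merge 2/13 + 33/130 → 53/130
merge 37/130 + 4/13 → 77/130
merge 53/130 + 77/130 → 1
L = 19/130 + 33/130 + 37/130 + 4/13 + 53/130 + 77/130 + 1 = 389/130 ≈ 2.992 bits/symbol.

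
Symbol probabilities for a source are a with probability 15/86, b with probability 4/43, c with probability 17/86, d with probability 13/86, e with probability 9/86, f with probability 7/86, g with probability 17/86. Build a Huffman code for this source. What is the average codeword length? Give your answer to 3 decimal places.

2.779 bits/symbol

Repeatedly combine the two least-probable nodes; the expected code length is the sum of the merged weights.
merge 7/86 + 4/43 → 15/86
merge 9/86 + 13/86 → 11/43
merge 15/86 + 15/86 → 15/43
merge 17/86 + 17/86 → 17/43
merge 11/43 + 15/43 → 26/43
merge 17/43 + 26/43 → 1
L = 15/86 + 11/43 + 15/43 + 17/43 + 26/43 + 1 = 239/86 ≈ 2.779 bits/symbol.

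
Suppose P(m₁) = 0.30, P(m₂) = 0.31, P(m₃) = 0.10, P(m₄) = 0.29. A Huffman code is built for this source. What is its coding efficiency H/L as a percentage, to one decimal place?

Entropy H = −Σ p log₂ p ≈ 1.8950 bits.
Huffman merges: 1/10+29/100→39/100; 3/10+31/100→61/100; 39/100+61/100→1. L = 2 ≈ 2.0000.
Efficiency = H/L = 1.8950/2.0000 = 94.7%.

94.7%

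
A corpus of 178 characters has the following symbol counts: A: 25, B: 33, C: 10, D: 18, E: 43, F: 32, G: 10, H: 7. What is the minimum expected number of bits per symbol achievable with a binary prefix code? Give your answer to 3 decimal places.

Probabilities are the counts divided by 178.
Repeatedly combine the two least-probable nodes; the expected code length is the sum of the merged weights.
merge 7/178 + 5/89 → 17/178
merge 5/89 + 17/178 → 27/178
merge 9/89 + 25/178 → 43/178
merge 27/178 + 16/89 → 59/178
merge 33/178 + 43/178 → 38/89
merge 43/178 + 59/178 → 51/89
merge 38/89 + 51/89 → 1
L = 17/178 + 27/178 + 43/178 + 59/178 + 38/89 + 51/89 + 1 = 251/89 ≈ 2.820 bits/symbol.

2.820 bits/symbol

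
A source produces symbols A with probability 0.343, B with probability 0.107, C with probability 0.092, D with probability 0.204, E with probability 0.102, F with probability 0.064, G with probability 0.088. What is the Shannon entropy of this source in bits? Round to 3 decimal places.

2.557 bits

H = −Σ pᵢ log₂ pᵢ.
−0.343·log₂(0.343) = 0.5295
−0.107·log₂(0.107) = 0.3450
−0.092·log₂(0.092) = 0.3167
−0.204·log₂(0.204) = 0.4678
−0.102·log₂(0.102) = 0.3359
−0.064·log₂(0.064) = 0.2538
−0.088·log₂(0.088) = 0.3086
Sum ≈ 2.5573 → 2.557 bits.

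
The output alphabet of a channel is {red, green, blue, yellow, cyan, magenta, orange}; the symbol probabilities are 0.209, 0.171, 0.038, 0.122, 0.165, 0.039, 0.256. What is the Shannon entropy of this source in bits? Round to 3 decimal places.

H = −Σ pᵢ log₂ pᵢ.
−0.209·log₂(0.209) = 0.4720
−0.171·log₂(0.171) = 0.4357
−0.038·log₂(0.038) = 0.1793
−0.122·log₂(0.122) = 0.3703
−0.165·log₂(0.165) = 0.4289
−0.039·log₂(0.039) = 0.1825
−0.256·log₂(0.256) = 0.5032
Sum ≈ 2.5719 → 2.572 bits.

2.572 bits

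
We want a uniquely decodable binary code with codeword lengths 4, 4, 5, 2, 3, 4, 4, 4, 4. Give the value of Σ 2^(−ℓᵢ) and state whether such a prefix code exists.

0.78125; yes

With common denominator 2^5 = 32: Σ 2^(−ℓᵢ) = 2/32 + 2/32 + 1/32 + 8/32 + 4/32 + 2/32 + 2/32 + 2/32 + 2/32 = 25/32 = 0.78125.
Kraft's inequality requires Σ ≤ 1; here Σ = 0.78125 ≤ 1, so such a prefix code exists.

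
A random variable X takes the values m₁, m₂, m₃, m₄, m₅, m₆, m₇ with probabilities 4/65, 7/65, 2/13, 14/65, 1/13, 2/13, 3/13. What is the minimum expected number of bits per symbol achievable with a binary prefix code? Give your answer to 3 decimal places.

Repeatedly combine the two least-probable nodes; the expected code length is the sum of the merged weights.
merge 4/65 + 1/13 → 9/65
merge 7/65 + 9/65 → 16/65
merge 2/13 + 2/13 → 4/13
merge 14/65 + 3/13 → 29/65
merge 16/65 + 4/13 → 36/65
merge 29/65 + 36/65 → 1
L = 9/65 + 16/65 + 4/13 + 29/65 + 36/65 + 1 = 35/13 ≈ 2.692 bits/symbol.

2.692 bits/symbol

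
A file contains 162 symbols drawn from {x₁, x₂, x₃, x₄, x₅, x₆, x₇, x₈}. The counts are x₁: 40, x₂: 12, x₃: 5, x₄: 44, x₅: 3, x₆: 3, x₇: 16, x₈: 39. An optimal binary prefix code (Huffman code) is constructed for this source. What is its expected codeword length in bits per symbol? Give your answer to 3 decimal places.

Probabilities are the counts divided by 162.
Repeatedly combine the two least-probable nodes; the expected code length is the sum of the merged weights.
merge 1/54 + 1/54 → 1/27
merge 5/162 + 1/27 → 11/162
merge 11/162 + 2/27 → 23/162
merge 8/81 + 23/162 → 13/54
merge 13/54 + 13/54 → 13/27
merge 20/81 + 22/81 → 14/27
merge 13/27 + 14/27 → 1
L = 1/27 + 11/162 + 23/162 + 13/54 + 13/27 + 14/27 + 1 = 403/162 ≈ 2.488 bits/symbol.

2.488 bits/symbol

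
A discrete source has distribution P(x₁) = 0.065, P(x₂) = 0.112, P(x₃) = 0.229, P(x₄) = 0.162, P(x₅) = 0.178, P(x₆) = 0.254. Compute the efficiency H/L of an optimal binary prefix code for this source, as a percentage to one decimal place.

98.1%

Entropy H = −Σ p log₂ p ≈ 2.4679 bits.
Huffman merges: 13/200+14/125→177/1000; 81/500+177/1000→339/1000; 89/500+229/1000→407/1000; 127/500+339/1000→593/1000; 407/1000+593/1000→1. L = 629/250 ≈ 2.5160.
Efficiency = H/L = 2.4679/2.5160 = 98.1%.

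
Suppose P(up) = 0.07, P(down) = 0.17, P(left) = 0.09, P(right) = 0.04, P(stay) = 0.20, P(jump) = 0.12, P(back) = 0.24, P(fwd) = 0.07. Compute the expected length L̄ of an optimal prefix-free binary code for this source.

2.83 bits/symbol

Repeatedly combine the two least-probable nodes; the expected code length is the sum of the merged weights.
merge 1/25 + 7/100 → 11/100
merge 7/100 + 9/100 → 4/25
merge 11/100 + 3/25 → 23/100
merge 4/25 + 17/100 → 33/100
merge 1/5 + 23/100 → 43/100
merge 6/25 + 33/100 → 57/100
merge 43/100 + 57/100 → 1
L = 11/100 + 4/25 + 23/100 + 33/100 + 43/100 + 57/100 + 1 = 283/100 = 2.83 bits/symbol.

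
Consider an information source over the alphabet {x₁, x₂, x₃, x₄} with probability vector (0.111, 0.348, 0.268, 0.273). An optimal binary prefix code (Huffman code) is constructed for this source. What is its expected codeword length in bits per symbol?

2 bits/symbol

Repeatedly combine the two least-probable nodes; the expected code length is the sum of the merged weights.
merge 111/1000 + 67/250 → 379/1000
merge 273/1000 + 87/250 → 621/1000
merge 379/1000 + 621/1000 → 1
L = 379/1000 + 621/1000 + 1 = 2 bits/symbol.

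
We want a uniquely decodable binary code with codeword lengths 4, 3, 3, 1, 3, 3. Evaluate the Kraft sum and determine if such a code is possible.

1.0625; no

With common denominator 2^4 = 16: Σ 2^(−ℓᵢ) = 1/16 + 2/16 + 2/16 + 8/16 + 2/16 + 2/16 = 17/16 = 1.0625.
Kraft's inequality requires Σ ≤ 1; here Σ = 1.0625 > 1, so no such prefix code exists.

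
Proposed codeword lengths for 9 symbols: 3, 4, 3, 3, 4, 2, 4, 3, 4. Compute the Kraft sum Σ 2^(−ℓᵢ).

1

With common denominator 2^4 = 16: Σ 2^(−ℓᵢ) = 2/16 + 1/16 + 2/16 + 2/16 + 1/16 + 4/16 + 1/16 + 2/16 + 1/16 = 16/16 = 1.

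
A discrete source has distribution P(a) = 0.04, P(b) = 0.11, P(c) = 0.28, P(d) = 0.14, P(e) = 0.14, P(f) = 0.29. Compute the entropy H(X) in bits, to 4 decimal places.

2.3624 bits

H = −Σ pᵢ log₂ pᵢ.
−0.04·log₂(0.04) = 0.1858
−0.11·log₂(0.11) = 0.3503
−0.28·log₂(0.28) = 0.5142
−0.14·log₂(0.14) = 0.3971
−0.14·log₂(0.14) = 0.3971
−0.29·log₂(0.29) = 0.5179
Sum ≈ 2.3624 → 2.3624 bits.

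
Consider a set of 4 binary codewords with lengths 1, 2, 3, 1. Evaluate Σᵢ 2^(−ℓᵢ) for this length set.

With common denominator 2^3 = 8: Σ 2^(−ℓᵢ) = 4/8 + 2/8 + 1/8 + 4/8 = 11/8 = 1.375.

1.375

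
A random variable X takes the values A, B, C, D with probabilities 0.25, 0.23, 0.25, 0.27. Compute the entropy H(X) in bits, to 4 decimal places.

H = −Σ pᵢ log₂ pᵢ.
−0.25·log₂(0.25) = 0.5000
−0.23·log₂(0.23) = 0.4877
−0.25·log₂(0.25) = 0.5000
−0.27·log₂(0.27) = 0.5100
Sum ≈ 1.9977 → 1.9977 bits.

1.9977 bits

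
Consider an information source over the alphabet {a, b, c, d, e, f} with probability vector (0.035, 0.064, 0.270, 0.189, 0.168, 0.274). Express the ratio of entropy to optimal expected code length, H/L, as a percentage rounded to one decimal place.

Entropy H = −Σ p log₂ p ≈ 2.3315 bits.
Huffman merges: 7/200+8/125→99/1000; 99/1000+21/125→267/1000; 189/1000+267/1000→57/125; 27/100+137/500→68/125; 57/125+68/125→1. L = 1183/500 ≈ 2.3660.
Efficiency = H/L = 2.3315/2.3660 = 98.5%.

98.5%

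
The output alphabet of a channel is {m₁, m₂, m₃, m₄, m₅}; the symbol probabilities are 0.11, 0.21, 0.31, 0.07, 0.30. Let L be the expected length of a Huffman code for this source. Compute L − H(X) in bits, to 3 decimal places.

Entropy H = −Σ p log₂ p ≈ 2.1365 bits.
Huffman merges: 7/100+11/100→9/50; 9/50+21/100→39/100; 3/10+31/100→61/100; 39/100+61/100→1. L = 109/50 ≈ 2.1800.
L − H = 2.1800 − 2.1365 = 0.043 bits.

0.043 bits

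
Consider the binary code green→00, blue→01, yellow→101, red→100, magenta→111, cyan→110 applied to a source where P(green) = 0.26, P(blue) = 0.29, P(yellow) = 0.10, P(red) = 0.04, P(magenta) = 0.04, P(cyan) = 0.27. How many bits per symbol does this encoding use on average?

2.45 bits/symbol

L̄ = Σ pᵢ·ℓᵢ = 0.26·2 + 0.29·2 + 0.10·3 + 0.04·3 + 0.04·3 + 0.27·3 = 2.45 bits/symbol.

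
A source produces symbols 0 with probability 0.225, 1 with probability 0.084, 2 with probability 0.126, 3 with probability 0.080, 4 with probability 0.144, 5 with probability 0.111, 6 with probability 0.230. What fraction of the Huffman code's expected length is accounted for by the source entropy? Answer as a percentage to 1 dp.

99.5%

Entropy H = −Σ p log₂ p ≈ 2.6947 bits.
Huffman merges: 2/25+21/250→41/250; 111/1000+63/500→237/1000; 18/125+41/250→77/250; 9/40+23/100→91/200; 237/1000+77/250→109/200; 91/200+109/200→1. L = 2709/1000 ≈ 2.7090.
Efficiency = H/L = 2.6947/2.7090 = 99.5%.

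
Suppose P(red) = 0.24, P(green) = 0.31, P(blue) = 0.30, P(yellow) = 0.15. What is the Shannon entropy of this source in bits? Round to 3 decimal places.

1.950 bits

H = −Σ pᵢ log₂ pᵢ.
−0.24·log₂(0.24) = 0.4941
−0.31·log₂(0.31) = 0.5238
−0.30·log₂(0.30) = 0.5211
−0.15·log₂(0.15) = 0.4105
Sum ≈ 1.9496 → 1.950 bits.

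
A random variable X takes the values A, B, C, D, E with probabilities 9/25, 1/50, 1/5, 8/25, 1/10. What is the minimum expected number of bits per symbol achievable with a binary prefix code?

2.08 bits/symbol

Repeatedly combine the two least-probable nodes; the expected code length is the sum of the merged weights.
merge 1/50 + 1/10 → 3/25
merge 3/25 + 1/5 → 8/25
merge 8/25 + 8/25 → 16/25
merge 9/25 + 16/25 → 1
L = 3/25 + 8/25 + 16/25 + 1 = 52/25 = 2.08 bits/symbol.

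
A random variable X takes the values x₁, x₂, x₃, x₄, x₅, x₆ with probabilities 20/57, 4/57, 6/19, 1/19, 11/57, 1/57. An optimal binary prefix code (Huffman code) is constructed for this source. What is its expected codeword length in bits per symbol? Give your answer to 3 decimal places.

Repeatedly combine the two least-probable nodes; the expected code length is the sum of the merged weights.
merge 1/57 + 1/19 → 4/57
merge 4/57 + 4/57 → 8/57
merge 8/57 + 11/57 → 1/3
merge 6/19 + 1/3 → 37/57
merge 20/57 + 37/57 → 1
L = 4/57 + 8/57 + 1/3 + 37/57 + 1 = 125/57 ≈ 2.193 bits/symbol.

2.193 bits/symbol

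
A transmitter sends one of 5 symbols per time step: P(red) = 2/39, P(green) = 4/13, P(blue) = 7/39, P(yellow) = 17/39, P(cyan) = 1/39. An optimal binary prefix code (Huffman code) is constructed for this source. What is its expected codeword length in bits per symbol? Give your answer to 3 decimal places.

Repeatedly combine the two least-probable nodes; the expected code length is the sum of the merged weights.
merge 1/39 + 2/39 → 1/13
merge 1/13 + 7/39 → 10/39
merge 10/39 + 4/13 → 22/39
merge 17/39 + 22/39 → 1
L = 1/13 + 10/39 + 22/39 + 1 = 74/39 ≈ 1.897 bits/symbol.

1.897 bits/symbol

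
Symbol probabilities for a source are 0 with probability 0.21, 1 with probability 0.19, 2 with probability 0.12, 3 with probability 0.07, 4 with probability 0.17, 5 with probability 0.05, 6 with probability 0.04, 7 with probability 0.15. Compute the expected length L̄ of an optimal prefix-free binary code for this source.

Repeatedly combine the two least-probable nodes; the expected code length is the sum of the merged weights.
merge 1/25 + 1/20 → 9/100
merge 7/100 + 9/100 → 4/25
merge 3/25 + 3/20 → 27/100
merge 4/25 + 17/100 → 33/100
merge 19/100 + 21/100 → 2/5
merge 27/100 + 33/100 → 3/5
merge 2/5 + 3/5 → 1
L = 9/100 + 4/25 + 27/100 + 33/100 + 2/5 + 3/5 + 1 = 57/20 = 2.85 bits/symbol.

2.85 bits/symbol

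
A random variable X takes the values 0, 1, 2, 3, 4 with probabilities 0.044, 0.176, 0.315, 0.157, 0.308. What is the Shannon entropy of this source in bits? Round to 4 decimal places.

2.1070 bits

H = −Σ pᵢ log₂ pᵢ.
−0.044·log₂(0.044) = 0.1983
−0.176·log₂(0.176) = 0.4411
−0.315·log₂(0.315) = 0.5250
−0.157·log₂(0.157) = 0.4194
−0.308·log₂(0.308) = 0.5233
Sum ≈ 2.1070 → 2.1070 bits.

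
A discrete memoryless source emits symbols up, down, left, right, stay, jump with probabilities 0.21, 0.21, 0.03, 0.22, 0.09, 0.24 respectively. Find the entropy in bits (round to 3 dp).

2.385 bits

H = −Σ pᵢ log₂ pᵢ.
−0.21·log₂(0.21) = 0.4728
−0.21·log₂(0.21) = 0.4728
−0.03·log₂(0.03) = 0.1518
−0.22·log₂(0.22) = 0.4806
−0.09·log₂(0.09) = 0.3127
−0.24·log₂(0.24) = 0.4941
Sum ≈ 2.3848 → 2.385 bits.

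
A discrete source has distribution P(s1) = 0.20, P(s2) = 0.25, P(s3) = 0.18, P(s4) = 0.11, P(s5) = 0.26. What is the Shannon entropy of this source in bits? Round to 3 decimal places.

2.265 bits

H = −Σ pᵢ log₂ pᵢ.
−0.20·log₂(0.20) = 0.4644
−0.25·log₂(0.25) = 0.5000
−0.18·log₂(0.18) = 0.4453
−0.11·log₂(0.11) = 0.3503
−0.26·log₂(0.26) = 0.5053
Sum ≈ 2.2653 → 2.265 bits.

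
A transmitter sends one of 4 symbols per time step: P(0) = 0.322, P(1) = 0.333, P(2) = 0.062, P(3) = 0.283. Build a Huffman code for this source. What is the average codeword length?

2 bits/symbol

Repeatedly combine the two least-probable nodes; the expected code length is the sum of the merged weights.
merge 31/500 + 283/1000 → 69/200
merge 161/500 + 333/1000 → 131/200
merge 69/200 + 131/200 → 1
L = 69/200 + 131/200 + 1 = 2 bits/symbol.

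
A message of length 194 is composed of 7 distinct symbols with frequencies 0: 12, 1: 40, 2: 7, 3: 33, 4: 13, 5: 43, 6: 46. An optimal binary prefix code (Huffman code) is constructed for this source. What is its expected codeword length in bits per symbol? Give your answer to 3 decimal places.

Probabilities are the counts divided by 194.
Repeatedly combine the two least-probable nodes; the expected code length is the sum of the merged weights.
merge 7/194 + 6/97 → 19/194
merge 13/194 + 19/194 → 16/97
merge 16/97 + 33/194 → 65/194
merge 20/97 + 43/194 → 83/194
merge 23/97 + 65/194 → 111/194
merge 83/194 + 111/194 → 1
L = 19/194 + 16/97 + 65/194 + 83/194 + 111/194 + 1 = 252/97 ≈ 2.598 bits/symbol.

2.598 bits/symbol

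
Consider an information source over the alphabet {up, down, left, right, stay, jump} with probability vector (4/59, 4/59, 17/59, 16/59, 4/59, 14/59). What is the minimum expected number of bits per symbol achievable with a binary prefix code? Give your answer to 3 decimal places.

2.339 bits/symbol

Repeatedly combine the two least-probable nodes; the expected code length is the sum of the merged weights.
merge 4/59 + 4/59 → 8/59
merge 4/59 + 8/59 → 12/59
merge 12/59 + 14/59 → 26/59
merge 16/59 + 17/59 → 33/59
merge 26/59 + 33/59 → 1
L = 8/59 + 12/59 + 26/59 + 33/59 + 1 = 138/59 ≈ 2.339 bits/symbol.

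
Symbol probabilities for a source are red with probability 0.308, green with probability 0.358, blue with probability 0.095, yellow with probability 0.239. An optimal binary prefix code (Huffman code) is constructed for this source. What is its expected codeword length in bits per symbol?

1.976 bits/symbol

Repeatedly combine the two least-probable nodes; the expected code length is the sum of the merged weights.
merge 19/200 + 239/1000 → 167/500
merge 77/250 + 167/500 → 321/500
merge 179/500 + 321/500 → 1
L = 167/500 + 321/500 + 1 = 247/125 = 1.976 bits/symbol.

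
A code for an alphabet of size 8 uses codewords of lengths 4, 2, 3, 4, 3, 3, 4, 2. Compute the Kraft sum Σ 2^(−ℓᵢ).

1.0625

With common denominator 2^4 = 16: Σ 2^(−ℓᵢ) = 1/16 + 4/16 + 2/16 + 1/16 + 2/16 + 2/16 + 1/16 + 4/16 = 17/16 = 1.0625.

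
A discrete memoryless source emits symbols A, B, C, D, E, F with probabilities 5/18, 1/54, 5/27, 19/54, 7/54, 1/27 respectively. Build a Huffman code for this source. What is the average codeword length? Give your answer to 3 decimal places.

Repeatedly combine the two least-probable nodes; the expected code length is the sum of the merged weights.
merge 1/54 + 1/27 → 1/18
merge 1/18 + 7/54 → 5/27
merge 5/27 + 5/27 → 10/27
merge 5/18 + 19/54 → 17/27
merge 10/27 + 17/27 → 1
L = 1/18 + 5/27 + 10/27 + 17/27 + 1 = 121/54 ≈ 2.241 bits/symbol.

2.241 bits/symbol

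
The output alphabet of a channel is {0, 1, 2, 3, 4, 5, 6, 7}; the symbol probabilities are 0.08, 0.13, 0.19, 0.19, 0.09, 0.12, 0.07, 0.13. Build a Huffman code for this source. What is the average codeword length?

Repeatedly combine the two least-probable nodes; the expected code length is the sum of the merged weights.
merge 7/100 + 2/25 → 3/20
merge 9/100 + 3/25 → 21/100
merge 13/100 + 13/100 → 13/50
merge 3/20 + 19/100 → 17/50
merge 19/100 + 21/100 → 2/5
merge 13/50 + 17/50 → 3/5
merge 2/5 + 3/5 → 1
L = 3/20 + 21/100 + 13/50 + 17/50 + 2/5 + 3/5 + 1 = 74/25 = 2.96 bits/symbol.

2.96 bits/symbol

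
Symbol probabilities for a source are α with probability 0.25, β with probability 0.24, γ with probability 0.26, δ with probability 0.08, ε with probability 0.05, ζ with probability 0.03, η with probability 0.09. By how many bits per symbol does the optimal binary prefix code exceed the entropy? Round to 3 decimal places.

Entropy H = −Σ p log₂ p ≈ 2.4714 bits.
Huffman merges: 3/100+1/20→2/25; 2/25+2/25→4/25; 9/100+4/25→1/4; 6/25+1/4→49/100; 1/4+13/50→51/100; 49/100+51/100→1. L = 249/100 ≈ 2.4900.
L − H = 2.4900 − 2.4714 = 0.019 bits.

0.019 bits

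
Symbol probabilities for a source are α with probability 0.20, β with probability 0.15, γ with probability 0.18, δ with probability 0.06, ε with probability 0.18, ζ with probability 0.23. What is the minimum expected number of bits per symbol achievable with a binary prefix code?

Repeatedly combine the two least-probable nodes; the expected code length is the sum of the merged weights.
merge 3/50 + 3/20 → 21/100
merge 9/50 + 9/50 → 9/25
merge 1/5 + 21/100 → 41/100
merge 23/100 + 9/25 → 59/100
merge 41/100 + 59/100 → 1
L = 21/100 + 9/25 + 41/100 + 59/100 + 1 = 257/100 = 2.57 bits/symbol.

2.57 bits/symbol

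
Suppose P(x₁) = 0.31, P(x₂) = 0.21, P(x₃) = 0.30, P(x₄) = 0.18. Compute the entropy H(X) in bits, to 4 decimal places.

1.9630 bits

H = −Σ pᵢ log₂ pᵢ.
−0.31·log₂(0.31) = 0.5238
−0.21·log₂(0.21) = 0.4728
−0.30·log₂(0.30) = 0.5211
−0.18·log₂(0.18) = 0.4453
Sum ≈ 1.9630 → 1.9630 bits.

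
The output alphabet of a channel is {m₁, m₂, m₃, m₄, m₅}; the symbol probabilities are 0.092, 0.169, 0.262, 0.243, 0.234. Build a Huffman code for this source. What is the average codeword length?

Repeatedly combine the two least-probable nodes; the expected code length is the sum of the merged weights.
merge 23/250 + 169/1000 → 261/1000
merge 117/500 + 243/1000 → 477/1000
merge 261/1000 + 131/500 → 523/1000
merge 477/1000 + 523/1000 → 1
L = 261/1000 + 477/1000 + 523/1000 + 1 = 2261/1000 = 2.261 bits/symbol.

2.261 bits/symbol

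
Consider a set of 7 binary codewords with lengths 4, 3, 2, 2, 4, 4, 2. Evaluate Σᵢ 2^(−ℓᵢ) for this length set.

1.0625

With common denominator 2^4 = 16: Σ 2^(−ℓᵢ) = 1/16 + 2/16 + 4/16 + 4/16 + 1/16 + 1/16 + 4/16 = 17/16 = 1.0625.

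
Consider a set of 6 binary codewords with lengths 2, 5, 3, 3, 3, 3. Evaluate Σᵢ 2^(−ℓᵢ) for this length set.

With common denominator 2^5 = 32: Σ 2^(−ℓᵢ) = 8/32 + 1/32 + 4/32 + 4/32 + 4/32 + 4/32 = 25/32 = 0.78125.

0.78125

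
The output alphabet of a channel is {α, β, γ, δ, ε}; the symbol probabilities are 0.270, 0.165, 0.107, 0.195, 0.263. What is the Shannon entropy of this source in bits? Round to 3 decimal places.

H = −Σ pᵢ log₂ pᵢ.
−0.270·log₂(0.270) = 0.5100
−0.165·log₂(0.165) = 0.4289
−0.107·log₂(0.107) = 0.3450
−0.195·log₂(0.195) = 0.4599
−0.263·log₂(0.263) = 0.5068
Sum ≈ 2.2506 → 2.251 bits.

2.251 bits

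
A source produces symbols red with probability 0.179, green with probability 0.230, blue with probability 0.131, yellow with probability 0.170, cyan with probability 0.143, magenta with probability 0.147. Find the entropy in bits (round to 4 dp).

H = −Σ pᵢ log₂ pᵢ.
−0.179·log₂(0.179) = 0.4443
−0.230·log₂(0.230) = 0.4877
−0.131·log₂(0.131) = 0.3841
−0.170·log₂(0.170) = 0.4346
−0.143·log₂(0.143) = 0.4012
−0.147·log₂(0.147) = 0.4066
Sum ≈ 2.5585 → 2.5585 bits.

2.5585 bits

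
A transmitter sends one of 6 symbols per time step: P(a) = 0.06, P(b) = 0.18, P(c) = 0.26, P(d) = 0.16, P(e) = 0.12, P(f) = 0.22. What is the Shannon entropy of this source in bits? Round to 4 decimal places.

H = −Σ pᵢ log₂ pᵢ.
−0.06·log₂(0.06) = 0.2435
−0.18·log₂(0.18) = 0.4453
−0.26·log₂(0.26) = 0.5053
−0.16·log₂(0.16) = 0.4230
−0.12·log₂(0.12) = 0.3671
−0.22·log₂(0.22) = 0.4806
Sum ≈ 2.4648 → 2.4648 bits.

2.4648 bits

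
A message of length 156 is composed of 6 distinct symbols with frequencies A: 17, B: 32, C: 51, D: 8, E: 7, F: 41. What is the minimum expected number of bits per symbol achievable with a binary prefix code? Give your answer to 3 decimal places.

Probabilities are the counts divided by 156.
Repeatedly combine the two least-probable nodes; the expected code length is the sum of the merged weights.
merge 7/156 + 2/39 → 5/52
merge 5/52 + 17/156 → 8/39
merge 8/39 + 8/39 → 16/39
merge 41/156 + 17/52 → 23/39
merge 16/39 + 23/39 → 1
L = 5/52 + 8/39 + 16/39 + 23/39 + 1 = 359/156 ≈ 2.301 bits/symbol.

2.301 bits/symbol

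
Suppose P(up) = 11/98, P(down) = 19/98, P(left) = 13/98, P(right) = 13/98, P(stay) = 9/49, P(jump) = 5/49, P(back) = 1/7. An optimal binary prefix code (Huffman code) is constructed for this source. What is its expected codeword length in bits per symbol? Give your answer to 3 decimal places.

Repeatedly combine the two least-probable nodes; the expected code length is the sum of the merged weights.
merge 5/49 + 11/98 → 3/14
merge 13/98 + 13/98 → 13/49
merge 1/7 + 9/49 → 16/49
merge 19/98 + 3/14 → 20/49
merge 13/49 + 16/49 → 29/49
merge 20/49 + 29/49 → 1
L = 3/14 + 13/49 + 16/49 + 20/49 + 29/49 + 1 = 275/98 ≈ 2.806 bits/symbol.

2.806 bits/symbol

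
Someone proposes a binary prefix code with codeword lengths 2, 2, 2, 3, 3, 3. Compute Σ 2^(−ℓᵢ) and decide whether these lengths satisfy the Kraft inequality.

1.125; no

With common denominator 2^3 = 8: Σ 2^(−ℓᵢ) = 2/8 + 2/8 + 2/8 + 1/8 + 1/8 + 1/8 = 9/8 = 1.125.
Kraft's inequality requires Σ ≤ 1; here Σ = 1.125 > 1, so no such prefix code exists.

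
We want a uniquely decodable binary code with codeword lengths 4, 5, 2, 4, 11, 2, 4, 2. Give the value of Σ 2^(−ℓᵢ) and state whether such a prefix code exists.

0.96923828125; yes

With common denominator 2^11 = 2048: Σ 2^(−ℓᵢ) = 128/2048 + 64/2048 + 512/2048 + 128/2048 + 1/2048 + 512/2048 + 128/2048 + 512/2048 = 1985/2048 = 0.96923828125.
Kraft's inequality requires Σ ≤ 1; here Σ = 0.96923828125 ≤ 1, so such a prefix code exists.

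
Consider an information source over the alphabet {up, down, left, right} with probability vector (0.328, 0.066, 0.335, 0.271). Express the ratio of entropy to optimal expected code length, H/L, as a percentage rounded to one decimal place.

91.3%

Entropy H = −Σ p log₂ p ≈ 1.8253 bits.
Huffman merges: 33/500+271/1000→337/1000; 41/125+67/200→663/1000; 337/1000+663/1000→1. L = 2 ≈ 2.0000.
Efficiency = H/L = 1.8253/2.0000 = 91.3%.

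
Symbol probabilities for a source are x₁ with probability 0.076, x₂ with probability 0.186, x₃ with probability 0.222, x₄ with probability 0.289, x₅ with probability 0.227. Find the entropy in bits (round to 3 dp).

2.219 bits

H = −Σ pᵢ log₂ pᵢ.
−0.076·log₂(0.076) = 0.2826
−0.186·log₂(0.186) = 0.4514
−0.222·log₂(0.222) = 0.4820
−0.289·log₂(0.289) = 0.5176
−0.227·log₂(0.227) = 0.4856
Sum ≈ 2.2191 → 2.219 bits.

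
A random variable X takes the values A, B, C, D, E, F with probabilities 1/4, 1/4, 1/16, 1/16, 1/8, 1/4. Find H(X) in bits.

Each probability is a power of 1/2, so log₂(1/p) is an integer.
H = Σ p·log₂(1/p) = 1/4·2 + 1/4·2 + 1/16·4 + 1/16·4 + 1/8·3 + 1/4·2 = 2.375 bits.

2.375 bits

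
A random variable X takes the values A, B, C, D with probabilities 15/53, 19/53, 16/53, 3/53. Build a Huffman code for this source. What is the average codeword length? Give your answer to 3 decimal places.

1.981 bits/symbol

Repeatedly combine the two least-probable nodes; the expected code length is the sum of the merged weights.
merge 3/53 + 15/53 → 18/53
merge 16/53 + 18/53 → 34/53
merge 19/53 + 34/53 → 1
L = 18/53 + 34/53 + 1 = 105/53 ≈ 1.981 bits/symbol.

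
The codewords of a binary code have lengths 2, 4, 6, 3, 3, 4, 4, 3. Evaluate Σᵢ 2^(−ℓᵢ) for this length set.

0.828125

With common denominator 2^6 = 64: Σ 2^(−ℓᵢ) = 16/64 + 4/64 + 1/64 + 8/64 + 8/64 + 4/64 + 4/64 + 8/64 = 53/64 = 0.828125.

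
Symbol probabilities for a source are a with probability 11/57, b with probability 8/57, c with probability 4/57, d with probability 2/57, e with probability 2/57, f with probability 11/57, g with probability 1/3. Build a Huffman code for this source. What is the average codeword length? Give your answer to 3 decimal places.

2.491 bits/symbol

Repeatedly combine the two least-probable nodes; the expected code length is the sum of the merged weights.
merge 2/57 + 2/57 → 4/57
merge 4/57 + 4/57 → 8/57
merge 8/57 + 8/57 → 16/57
merge 11/57 + 11/57 → 22/57
merge 16/57 + 1/3 → 35/57
merge 22/57 + 35/57 → 1
L = 4/57 + 8/57 + 16/57 + 22/57 + 35/57 + 1 = 142/57 ≈ 2.491 bits/symbol.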